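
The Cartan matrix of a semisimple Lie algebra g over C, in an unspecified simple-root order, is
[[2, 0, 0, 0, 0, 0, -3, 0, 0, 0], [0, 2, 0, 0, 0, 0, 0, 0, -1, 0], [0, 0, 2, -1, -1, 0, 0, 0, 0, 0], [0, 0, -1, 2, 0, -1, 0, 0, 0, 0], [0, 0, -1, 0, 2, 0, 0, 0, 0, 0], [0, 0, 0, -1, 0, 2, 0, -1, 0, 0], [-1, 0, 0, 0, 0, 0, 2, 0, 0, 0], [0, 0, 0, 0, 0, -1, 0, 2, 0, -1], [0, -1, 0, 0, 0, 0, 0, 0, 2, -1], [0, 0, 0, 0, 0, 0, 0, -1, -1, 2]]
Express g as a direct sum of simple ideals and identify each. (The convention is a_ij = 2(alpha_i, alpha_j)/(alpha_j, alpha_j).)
type A_8 + type G_2

The diagram associated to this matrix has two connected components: the simple roots {alpha_2, alpha_3, alpha_4, alpha_5, alpha_6, alpha_8, alpha_9, alpha_10} form a chain of 8 nodes with single edges (A_8), and {alpha_1, alpha_7} form two nodes joined by a triple edge (G_2). A semisimple Lie algebra decomposes uniquely as the direct sum of simple ideals, one per connected component of its Dynkin diagram, so g ≅ A_8 ⊕ G_2 (dimension 80 + 14 = 94).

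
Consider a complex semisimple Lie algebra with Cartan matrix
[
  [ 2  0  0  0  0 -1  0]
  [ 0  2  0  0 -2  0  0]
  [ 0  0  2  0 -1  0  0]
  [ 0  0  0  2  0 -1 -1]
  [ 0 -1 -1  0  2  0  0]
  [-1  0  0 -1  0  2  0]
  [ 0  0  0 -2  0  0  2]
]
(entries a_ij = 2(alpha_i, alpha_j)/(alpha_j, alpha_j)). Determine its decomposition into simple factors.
C3 ⊕ C4

The diagram associated to this matrix has two connected components: the simple roots {alpha_2, alpha_3, alpha_5} form a chain of 3 nodes with a double edge at one end; the terminal node there is the unique long simple root (C_3), and {alpha_1, alpha_4, alpha_6, alpha_7} form a chain of 4 nodes with a double edge at one end; the terminal node there is the unique long simple root (C_4). A semisimple Lie algebra decomposes uniquely as the direct sum of simple ideals, one per connected component of its Dynkin diagram, so g ≅ C_3 ⊕ C_4 (dimension 21 + 36 = 57).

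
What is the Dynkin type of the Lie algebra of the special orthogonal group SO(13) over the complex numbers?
type B_6

This is so(13) with 13 odd, which has dimension 13(13-1)/2 = 78 and rank (13-1)/2 = 6. In the classification of classical Lie algebras, the orthogonal algebra so(2n+1) in an odd number of variables has type B_n; here n = 6, so the Dynkin diagram is a chain of 6 nodes with a double edge at one end; the terminal node there is the unique short simple root (B_6). Hence the type is B_6.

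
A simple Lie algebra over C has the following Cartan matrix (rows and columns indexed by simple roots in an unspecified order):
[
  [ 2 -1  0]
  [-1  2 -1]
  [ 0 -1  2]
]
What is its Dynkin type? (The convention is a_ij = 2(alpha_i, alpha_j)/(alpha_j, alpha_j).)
A3

The matrix has rank 3 with 2's on the diagonal. Reading the off-diagonal entries as Dynkin edges (a single edge where a_ij = a_ji = -1; a double or triple edge where a_ij * a_ji = 2 or 3), the diagram is a chain of 3 nodes with single edges (A_3). One simple-root ordering that puts it in standard form is (alpha_3, alpha_2, alpha_1). So the algebra is type A_3, i.e. sl(4).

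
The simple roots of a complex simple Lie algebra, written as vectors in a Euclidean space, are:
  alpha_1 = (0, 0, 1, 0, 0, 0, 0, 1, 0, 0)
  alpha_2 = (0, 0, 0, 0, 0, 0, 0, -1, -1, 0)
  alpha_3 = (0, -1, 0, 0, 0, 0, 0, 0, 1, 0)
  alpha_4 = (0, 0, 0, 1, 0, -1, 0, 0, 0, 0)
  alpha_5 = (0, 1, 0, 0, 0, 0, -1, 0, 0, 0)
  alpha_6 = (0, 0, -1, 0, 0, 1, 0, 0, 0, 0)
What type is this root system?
A_6 (sl(7))

Compute the Cartan integers a_ij = 2(alpha_i, alpha_j)/(alpha_j, alpha_j); the resulting 6x6 Cartan matrix is
[[2, -1, 0, 0, 0, -1], [-1, 2, -1, 0, 0, 0], [0, -1, 2, 0, -1, 0], [0, 0, 0, 2, 0, -1], [0, 0, -1, 0, 2, 0], [-1, 0, 0, -1, 0, 2]].
All simple roots have the same length, so the diagram is simply laced. The associated Dynkin diagram is a chain of 6 nodes with single edges (A_6), so the type is A_6 (the algebra sl(7)).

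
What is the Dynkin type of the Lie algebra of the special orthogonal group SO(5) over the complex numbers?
This is so(5) with 5 odd, which has dimension 5(5-1)/2 = 10 and rank (5-1)/2 = 2. In the classification of classical Lie algebras, the orthogonal algebra so(2n+1) in an odd number of variables has type B_n; here n = 2, so the Dynkin diagram is a chain of 2 nodes with a double edge at one end; the terminal node there is the unique short simple root (B_2). Hence the type is B_2.

B_2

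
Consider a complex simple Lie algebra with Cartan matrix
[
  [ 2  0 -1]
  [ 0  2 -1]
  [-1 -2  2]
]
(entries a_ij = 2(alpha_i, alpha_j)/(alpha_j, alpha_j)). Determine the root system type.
The matrix has rank 3 with 2's on the diagonal. Reading the off-diagonal entries as Dynkin edges (a single edge where a_ij = a_ji = -1; a double or triple edge where a_ij * a_ji = 2 or 3), the diagram is a chain of 3 nodes with a double edge at one end; the terminal node there is the unique short simple root (B_3). One simple-root ordering that puts it in standard form is (alpha_1, alpha_3, alpha_2). So the algebra is type B_3, i.e. so(7).

B3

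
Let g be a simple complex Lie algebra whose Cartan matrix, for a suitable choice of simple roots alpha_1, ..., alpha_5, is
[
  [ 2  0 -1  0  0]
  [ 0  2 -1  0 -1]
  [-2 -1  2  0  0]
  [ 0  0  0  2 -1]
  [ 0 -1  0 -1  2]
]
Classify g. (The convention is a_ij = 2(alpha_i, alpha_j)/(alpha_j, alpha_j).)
B5

The matrix has rank 5 with 2's on the diagonal. Reading the off-diagonal entries as Dynkin edges (a single edge where a_ij = a_ji = -1; a double or triple edge where a_ij * a_ji = 2 or 3), the diagram is a chain of 5 nodes with a double edge at one end; the terminal node there is the unique short simple root (B_5). One simple-root ordering that puts it in standard form is (alpha_4, alpha_5, alpha_2, alpha_3, alpha_1). So the algebra is type B_5, i.e. so(11).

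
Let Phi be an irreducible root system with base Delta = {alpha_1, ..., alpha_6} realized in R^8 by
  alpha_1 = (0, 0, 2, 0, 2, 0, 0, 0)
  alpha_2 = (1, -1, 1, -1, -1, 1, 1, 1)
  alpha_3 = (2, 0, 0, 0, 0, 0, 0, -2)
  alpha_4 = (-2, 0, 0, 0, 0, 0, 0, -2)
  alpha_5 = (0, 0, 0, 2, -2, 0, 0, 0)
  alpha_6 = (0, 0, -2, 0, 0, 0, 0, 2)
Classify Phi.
E_6

Compute the Cartan integers a_ij = 2(alpha_i, alpha_j)/(alpha_j, alpha_j); the resulting 6x6 Cartan matrix is
[[2, 0, 0, 0, -1, -1], [0, 2, 0, -1, 0, 0], [0, 0, 2, 0, 0, -1], [0, -1, 0, 2, 0, -1], [-1, 0, 0, 0, 2, 0], [-1, 0, -1, -1, 0, 2]].
All simple roots have the same length, so the diagram is simply laced. The associated Dynkin diagram is a chain of 5 nodes with one extra node attached to the third node from one end (E_6), so the type is E_6.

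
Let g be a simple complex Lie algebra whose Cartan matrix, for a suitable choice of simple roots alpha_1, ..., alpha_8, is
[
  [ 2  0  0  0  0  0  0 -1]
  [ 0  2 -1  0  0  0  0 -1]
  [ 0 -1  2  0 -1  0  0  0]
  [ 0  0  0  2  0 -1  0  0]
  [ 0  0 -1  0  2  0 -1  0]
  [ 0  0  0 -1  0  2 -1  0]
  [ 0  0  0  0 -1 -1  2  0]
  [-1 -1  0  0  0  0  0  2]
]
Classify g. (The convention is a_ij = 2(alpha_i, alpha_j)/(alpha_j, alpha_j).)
The matrix has rank 8 with 2's on the diagonal. Reading the off-diagonal entries as Dynkin edges (a single edge where a_ij = a_ji = -1; a double or triple edge where a_ij * a_ji = 2 or 3), the diagram is a chain of 8 nodes with single edges (A_8). One simple-root ordering that puts it in standard form is (alpha_1, alpha_8, alpha_2, alpha_3, alpha_5, alpha_7, alpha_6, alpha_4). So the algebra is type A_8, i.e. sl(9).

A_8 (sl(9))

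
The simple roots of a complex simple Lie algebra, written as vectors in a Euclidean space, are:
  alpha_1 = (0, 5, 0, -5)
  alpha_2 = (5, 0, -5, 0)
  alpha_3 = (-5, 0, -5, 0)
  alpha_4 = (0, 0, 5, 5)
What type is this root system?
D4

Compute the Cartan integers a_ij = 2(alpha_i, alpha_j)/(alpha_j, alpha_j); the resulting 4x4 Cartan matrix is
[[2, 0, 0, -1], [0, 2, 0, -1], [0, 0, 2, -1], [-1, -1, -1, 2]].
All simple roots have the same length, so the diagram is simply laced. The associated Dynkin diagram is a chain of 2 nodes with a fork of two nodes at one end (D_4), so the type is D_4 (the algebra so(8)).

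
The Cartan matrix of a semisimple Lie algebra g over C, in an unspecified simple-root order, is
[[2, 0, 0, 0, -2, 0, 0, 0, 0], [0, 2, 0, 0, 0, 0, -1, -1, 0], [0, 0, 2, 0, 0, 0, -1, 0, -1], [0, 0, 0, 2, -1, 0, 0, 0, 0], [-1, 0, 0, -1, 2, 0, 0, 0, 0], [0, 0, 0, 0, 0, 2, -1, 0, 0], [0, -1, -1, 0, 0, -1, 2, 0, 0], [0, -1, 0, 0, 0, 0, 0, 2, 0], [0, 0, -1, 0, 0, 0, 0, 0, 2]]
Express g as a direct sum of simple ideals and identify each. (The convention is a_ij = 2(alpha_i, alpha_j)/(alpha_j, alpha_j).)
type C_3 + type E_6

The diagram associated to this matrix has two connected components: the simple roots {alpha_1, alpha_4, alpha_5} form a chain of 3 nodes with a double edge at one end; the terminal node there is the unique long simple root (C_3), and {alpha_2, alpha_3, alpha_6, alpha_7, alpha_8, alpha_9} form a chain of 5 nodes with one extra node attached to the third node from one end (E_6). A semisimple Lie algebra decomposes uniquely as the direct sum of simple ideals, one per connected component of its Dynkin diagram, so g ≅ C_3 ⊕ E_6 (dimension 21 + 78 = 99).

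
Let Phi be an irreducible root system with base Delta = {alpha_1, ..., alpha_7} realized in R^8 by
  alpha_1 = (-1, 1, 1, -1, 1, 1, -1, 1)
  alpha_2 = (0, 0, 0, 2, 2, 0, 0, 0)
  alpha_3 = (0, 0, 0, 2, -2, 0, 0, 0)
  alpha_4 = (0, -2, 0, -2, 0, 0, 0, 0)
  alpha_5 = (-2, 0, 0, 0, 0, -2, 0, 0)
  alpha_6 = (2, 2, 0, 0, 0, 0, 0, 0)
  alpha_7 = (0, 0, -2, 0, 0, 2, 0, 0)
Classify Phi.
Compute the Cartan integers a_ij = 2(alpha_i, alpha_j)/(alpha_j, alpha_j); the resulting 7x7 Cartan matrix is
[[2, 0, -1, 0, 0, 0, 0], [0, 2, 0, -1, 0, 0, 0], [-1, 0, 2, -1, 0, 0, 0], [0, -1, -1, 2, 0, -1, 0], [0, 0, 0, 0, 2, -1, -1], [0, 0, 0, -1, -1, 2, 0], [0, 0, 0, 0, -1, 0, 2]].
All simple roots have the same length, so the diagram is simply laced. The associated Dynkin diagram is a chain of 6 nodes with one extra node attached to the third node from one end (E_7), so the type is E_7.

E7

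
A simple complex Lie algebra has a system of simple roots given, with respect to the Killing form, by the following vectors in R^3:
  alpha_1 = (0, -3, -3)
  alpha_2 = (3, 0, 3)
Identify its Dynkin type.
A2

Compute the Cartan integers a_ij = 2(alpha_i, alpha_j)/(alpha_j, alpha_j); the resulting 2x2 Cartan matrix is
[[2, -1], [-1, 2]].
All simple roots have the same length, so the diagram is simply laced. The associated Dynkin diagram is a chain of 2 nodes with single edges (A_2), so the type is A_2 (the algebra sl(3)).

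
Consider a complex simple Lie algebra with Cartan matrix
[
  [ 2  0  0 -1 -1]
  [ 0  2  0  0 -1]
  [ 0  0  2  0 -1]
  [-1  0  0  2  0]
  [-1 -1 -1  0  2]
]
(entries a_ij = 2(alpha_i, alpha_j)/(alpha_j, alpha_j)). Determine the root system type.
D_5

The matrix has rank 5 with 2's on the diagonal. Reading the off-diagonal entries as Dynkin edges (a single edge where a_ij = a_ji = -1; a double or triple edge where a_ij * a_ji = 2 or 3), the diagram is a chain of 3 nodes with a fork of two nodes at one end (D_5). One simple-root ordering that puts it in standard form is (alpha_4, alpha_1, alpha_5, alpha_3, alpha_2). So the algebra is type D_5, i.e. so(10).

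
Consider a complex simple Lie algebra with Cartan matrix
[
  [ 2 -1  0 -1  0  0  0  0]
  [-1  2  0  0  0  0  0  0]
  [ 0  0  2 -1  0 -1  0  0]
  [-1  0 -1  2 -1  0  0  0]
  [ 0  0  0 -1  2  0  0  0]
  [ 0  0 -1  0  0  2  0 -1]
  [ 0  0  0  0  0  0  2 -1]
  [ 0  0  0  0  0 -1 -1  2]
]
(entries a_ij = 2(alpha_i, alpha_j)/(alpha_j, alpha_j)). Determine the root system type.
The matrix has rank 8 with 2's on the diagonal. Reading the off-diagonal entries as Dynkin edges (a single edge where a_ij = a_ji = -1; a double or triple edge where a_ij * a_ji = 2 or 3), the diagram is a chain of 7 nodes with one extra node attached to the third node from one end (E_8). One simple-root ordering that puts it in standard form is (alpha_2, alpha_5, alpha_1, alpha_4, alpha_3, alpha_6, alpha_8, alpha_7). So the algebra is type E_8.

E_8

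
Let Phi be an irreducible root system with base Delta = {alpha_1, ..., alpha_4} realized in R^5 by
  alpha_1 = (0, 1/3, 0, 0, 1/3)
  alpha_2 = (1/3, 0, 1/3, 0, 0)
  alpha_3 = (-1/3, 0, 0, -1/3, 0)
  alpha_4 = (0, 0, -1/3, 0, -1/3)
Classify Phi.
A_4

Compute the Cartan integers a_ij = 2(alpha_i, alpha_j)/(alpha_j, alpha_j); the resulting 4x4 Cartan matrix is
[[2, 0, 0, -1], [0, 2, -1, -1], [0, -1, 2, 0], [-1, -1, 0, 2]].
All simple roots have the same length, so the diagram is simply laced. The associated Dynkin diagram is a chain of 4 nodes with single edges (A_4), so the type is A_4 (the algebra sl(5)).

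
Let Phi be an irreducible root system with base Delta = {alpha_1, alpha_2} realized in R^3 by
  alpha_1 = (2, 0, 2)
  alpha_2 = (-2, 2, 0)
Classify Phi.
A2

Compute the Cartan integers a_ij = 2(alpha_i, alpha_j)/(alpha_j, alpha_j); the resulting 2x2 Cartan matrix is
[[2, -1], [-1, 2]].
All simple roots have the same length, so the diagram is simply laced. The associated Dynkin diagram is a chain of 2 nodes with single edges (A_2), so the type is A_2 (the algebra sl(3)).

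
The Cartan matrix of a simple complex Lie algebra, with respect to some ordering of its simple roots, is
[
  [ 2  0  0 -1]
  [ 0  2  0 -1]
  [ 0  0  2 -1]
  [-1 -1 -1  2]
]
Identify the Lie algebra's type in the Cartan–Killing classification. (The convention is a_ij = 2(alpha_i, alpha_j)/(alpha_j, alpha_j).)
The matrix has rank 4 with 2's on the diagonal. Reading the off-diagonal entries as Dynkin edges (a single edge where a_ij = a_ji = -1; a double or triple edge where a_ij * a_ji = 2 or 3), the diagram is a chain of 2 nodes with a fork of two nodes at one end (D_4). One simple-root ordering that puts it in standard form is (alpha_3, alpha_4, alpha_2, alpha_1). So the algebra is type D_4, i.e. so(8).

type D_4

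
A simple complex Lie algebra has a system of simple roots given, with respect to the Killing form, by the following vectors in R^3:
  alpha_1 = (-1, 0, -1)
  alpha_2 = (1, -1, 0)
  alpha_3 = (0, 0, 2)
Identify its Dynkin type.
Compute the Cartan integers a_ij = 2(alpha_i, alpha_j)/(alpha_j, alpha_j); the resulting 3x3 Cartan matrix is
[[2, -1, -1], [-1, 2, 0], [-2, 0, 2]].
The roots have two lengths (squared-length ratio 2:1); the short ones are alpha_{1,2}. The associated Dynkin diagram is a chain of 3 nodes with a double edge at one end; the terminal node there is the unique long simple root (C_3), so the type is C_3 (the algebra sp(6)).

C3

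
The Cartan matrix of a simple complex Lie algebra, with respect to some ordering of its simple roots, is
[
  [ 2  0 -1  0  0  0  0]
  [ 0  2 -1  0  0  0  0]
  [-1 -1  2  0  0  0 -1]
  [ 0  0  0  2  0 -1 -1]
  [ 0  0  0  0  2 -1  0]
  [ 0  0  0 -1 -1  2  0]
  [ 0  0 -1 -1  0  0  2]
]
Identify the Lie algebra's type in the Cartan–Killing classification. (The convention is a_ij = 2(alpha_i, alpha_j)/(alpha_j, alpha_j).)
type D_7

The matrix has rank 7 with 2's on the diagonal. Reading the off-diagonal entries as Dynkin edges (a single edge where a_ij = a_ji = -1; a double or triple edge where a_ij * a_ji = 2 or 3), the diagram is a chain of 5 nodes with a fork of two nodes at one end (D_7). One simple-root ordering that puts it in standard form is (alpha_5, alpha_6, alpha_4, alpha_7, alpha_3, alpha_2, alpha_1). So the algebra is type D_7, i.e. so(14).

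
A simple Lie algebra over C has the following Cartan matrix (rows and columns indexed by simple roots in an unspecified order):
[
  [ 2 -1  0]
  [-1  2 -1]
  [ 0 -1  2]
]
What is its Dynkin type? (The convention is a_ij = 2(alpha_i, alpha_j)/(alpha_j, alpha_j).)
type A_3

The matrix has rank 3 with 2's on the diagonal. Reading the off-diagonal entries as Dynkin edges (a single edge where a_ij = a_ji = -1; a double or triple edge where a_ij * a_ji = 2 or 3), the diagram is a chain of 3 nodes with single edges (A_3). One simple-root ordering that puts it in standard form is (alpha_1, alpha_2, alpha_3). So the algebra is type A_3, i.e. sl(4).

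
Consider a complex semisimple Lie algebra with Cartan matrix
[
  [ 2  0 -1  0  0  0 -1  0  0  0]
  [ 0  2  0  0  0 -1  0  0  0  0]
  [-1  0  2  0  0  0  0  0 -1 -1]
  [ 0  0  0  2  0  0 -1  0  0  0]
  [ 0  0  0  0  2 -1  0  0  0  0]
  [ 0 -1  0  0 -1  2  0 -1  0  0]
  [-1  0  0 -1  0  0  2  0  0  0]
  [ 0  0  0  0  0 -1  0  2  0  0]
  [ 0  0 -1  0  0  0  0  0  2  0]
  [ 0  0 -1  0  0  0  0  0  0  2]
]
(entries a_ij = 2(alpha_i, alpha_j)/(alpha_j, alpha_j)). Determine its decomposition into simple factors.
The diagram associated to this matrix has two connected components: the simple roots {alpha_2, alpha_5, alpha_6, alpha_8} form a chain of 2 nodes with a fork of two nodes at one end (D_4), and {alpha_1, alpha_3, alpha_4, alpha_7, alpha_9, alpha_10} form a chain of 4 nodes with a fork of two nodes at one end (D_6). A semisimple Lie algebra decomposes uniquely as the direct sum of simple ideals, one per connected component of its Dynkin diagram, so g ≅ D_4 ⊕ D_6 (dimension 28 + 66 = 94).

D_4 (so(8)) ⊕ D_6 (so(12))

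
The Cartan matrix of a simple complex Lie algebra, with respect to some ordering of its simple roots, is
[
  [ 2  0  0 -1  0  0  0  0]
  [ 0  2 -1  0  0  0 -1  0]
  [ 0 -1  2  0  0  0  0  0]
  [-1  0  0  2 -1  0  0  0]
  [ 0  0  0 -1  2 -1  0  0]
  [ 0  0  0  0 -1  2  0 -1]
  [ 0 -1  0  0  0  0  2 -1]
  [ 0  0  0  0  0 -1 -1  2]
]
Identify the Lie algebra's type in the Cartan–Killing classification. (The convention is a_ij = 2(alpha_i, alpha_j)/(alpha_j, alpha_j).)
A_8

The matrix has rank 8 with 2's on the diagonal. Reading the off-diagonal entries as Dynkin edges (a single edge where a_ij = a_ji = -1; a double or triple edge where a_ij * a_ji = 2 or 3), the diagram is a chain of 8 nodes with single edges (A_8). One simple-root ordering that puts it in standard form is (alpha_1, alpha_4, alpha_5, alpha_6, alpha_8, alpha_7, alpha_2, alpha_3). So the algebra is type A_8, i.e. sl(9).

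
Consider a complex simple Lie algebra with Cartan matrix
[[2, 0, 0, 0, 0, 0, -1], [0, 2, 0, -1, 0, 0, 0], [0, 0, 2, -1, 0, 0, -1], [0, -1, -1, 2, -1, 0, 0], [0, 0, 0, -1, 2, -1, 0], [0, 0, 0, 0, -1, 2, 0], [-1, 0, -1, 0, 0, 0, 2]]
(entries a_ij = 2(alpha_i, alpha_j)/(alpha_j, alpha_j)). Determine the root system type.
The matrix has rank 7 with 2's on the diagonal. Reading the off-diagonal entries as Dynkin edges (a single edge where a_ij = a_ji = -1; a double or triple edge where a_ij * a_ji = 2 or 3), the diagram is a chain of 6 nodes with one extra node attached to the third node from one end (E_7). One simple-root ordering that puts it in standard form is (alpha_6, alpha_2, alpha_5, alpha_4, alpha_3, alpha_7, alpha_1). So the algebra is type E_7.

E_7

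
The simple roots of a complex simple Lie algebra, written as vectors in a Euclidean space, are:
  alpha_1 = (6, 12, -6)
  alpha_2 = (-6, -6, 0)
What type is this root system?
Compute the Cartan integers a_ij = 2(alpha_i, alpha_j)/(alpha_j, alpha_j); the resulting 2x2 Cartan matrix is
[[2, -3], [-1, 2]].
The roots have two lengths (squared-length ratio 3:1); the short ones are alpha_{2}. The associated Dynkin diagram is two nodes joined by a triple edge (G_2), so the type is G_2.

type G_2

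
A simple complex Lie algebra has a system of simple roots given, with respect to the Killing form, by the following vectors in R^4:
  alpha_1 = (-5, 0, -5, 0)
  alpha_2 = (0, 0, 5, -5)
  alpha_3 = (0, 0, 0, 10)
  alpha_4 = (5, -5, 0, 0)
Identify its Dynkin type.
Compute the Cartan integers a_ij = 2(alpha_i, alpha_j)/(alpha_j, alpha_j); the resulting 4x4 Cartan matrix is
[[2, -1, 0, -1], [-1, 2, -1, 0], [0, -2, 2, 0], [-1, 0, 0, 2]].
The roots have two lengths (squared-length ratio 2:1); the short ones are alpha_{1,2,4}. The associated Dynkin diagram is a chain of 4 nodes with a double edge at one end; the terminal node there is the unique long simple root (C_4), so the type is C_4 (the algebra sp(8)).

C_4 (sp(8))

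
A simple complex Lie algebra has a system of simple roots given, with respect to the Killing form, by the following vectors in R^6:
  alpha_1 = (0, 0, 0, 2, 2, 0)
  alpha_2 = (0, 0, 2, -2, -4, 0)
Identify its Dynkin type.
G_2

Compute the Cartan integers a_ij = 2(alpha_i, alpha_j)/(alpha_j, alpha_j); the resulting 2x2 Cartan matrix is
[[2, -1], [-3, 2]].
The roots have two lengths (squared-length ratio 3:1); the short ones are alpha_{1}. The associated Dynkin diagram is two nodes joined by a triple edge (G_2), so the type is G_2.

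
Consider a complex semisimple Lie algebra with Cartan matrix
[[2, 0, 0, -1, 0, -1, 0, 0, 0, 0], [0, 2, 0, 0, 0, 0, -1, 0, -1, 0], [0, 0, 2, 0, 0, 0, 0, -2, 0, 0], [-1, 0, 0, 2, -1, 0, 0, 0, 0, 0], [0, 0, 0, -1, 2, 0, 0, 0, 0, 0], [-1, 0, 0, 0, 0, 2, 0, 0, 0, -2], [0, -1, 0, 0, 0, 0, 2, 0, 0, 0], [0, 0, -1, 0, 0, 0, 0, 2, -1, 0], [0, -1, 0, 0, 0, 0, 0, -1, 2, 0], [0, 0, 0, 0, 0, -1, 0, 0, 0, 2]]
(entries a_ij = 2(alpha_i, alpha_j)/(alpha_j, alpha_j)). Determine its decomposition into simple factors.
B_5 (so(11)) + C_5 (sp(10))

The diagram associated to this matrix has two connected components: the simple roots {alpha_1, alpha_4, alpha_5, alpha_6, alpha_10} form a chain of 5 nodes with a double edge at one end; the terminal node there is the unique short simple root (B_5), and {alpha_2, alpha_3, alpha_7, alpha_8, alpha_9} form a chain of 5 nodes with a double edge at one end; the terminal node there is the unique long simple root (C_5). A semisimple Lie algebra decomposes uniquely as the direct sum of simple ideals, one per connected component of its Dynkin diagram, so g ≅ B_5 ⊕ C_5 (dimension 55 + 55 = 110).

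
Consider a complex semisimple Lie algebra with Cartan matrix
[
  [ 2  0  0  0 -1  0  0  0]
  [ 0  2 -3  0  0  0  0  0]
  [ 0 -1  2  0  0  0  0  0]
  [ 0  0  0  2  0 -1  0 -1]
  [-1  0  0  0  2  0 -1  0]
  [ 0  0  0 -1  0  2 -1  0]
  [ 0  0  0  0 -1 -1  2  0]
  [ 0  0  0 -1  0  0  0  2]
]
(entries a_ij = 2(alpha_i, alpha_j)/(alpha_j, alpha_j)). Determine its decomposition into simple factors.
The diagram associated to this matrix has two connected components: the simple roots {alpha_1, alpha_4, alpha_5, alpha_6, alpha_7, alpha_8} form a chain of 6 nodes with single edges (A_6), and {alpha_2, alpha_3} form two nodes joined by a triple edge (G_2). A semisimple Lie algebra decomposes uniquely as the direct sum of simple ideals, one per connected component of its Dynkin diagram, so g ≅ A_6 ⊕ G_2 (dimension 48 + 14 = 62).

type A_6 + type G_2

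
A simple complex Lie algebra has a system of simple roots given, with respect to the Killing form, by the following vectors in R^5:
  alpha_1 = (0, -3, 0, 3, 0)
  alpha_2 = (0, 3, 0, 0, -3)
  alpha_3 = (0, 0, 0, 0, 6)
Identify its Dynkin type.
C_3 (sp(6))

Compute the Cartan integers a_ij = 2(alpha_i, alpha_j)/(alpha_j, alpha_j); the resulting 3x3 Cartan matrix is
[[2, -1, 0], [-1, 2, -1], [0, -2, 2]].
The roots have two lengths (squared-length ratio 2:1); the short ones are alpha_{1,2}. The associated Dynkin diagram is a chain of 3 nodes with a double edge at one end; the terminal node there is the unique long simple root (C_3), so the type is C_3 (the algebra sp(6)).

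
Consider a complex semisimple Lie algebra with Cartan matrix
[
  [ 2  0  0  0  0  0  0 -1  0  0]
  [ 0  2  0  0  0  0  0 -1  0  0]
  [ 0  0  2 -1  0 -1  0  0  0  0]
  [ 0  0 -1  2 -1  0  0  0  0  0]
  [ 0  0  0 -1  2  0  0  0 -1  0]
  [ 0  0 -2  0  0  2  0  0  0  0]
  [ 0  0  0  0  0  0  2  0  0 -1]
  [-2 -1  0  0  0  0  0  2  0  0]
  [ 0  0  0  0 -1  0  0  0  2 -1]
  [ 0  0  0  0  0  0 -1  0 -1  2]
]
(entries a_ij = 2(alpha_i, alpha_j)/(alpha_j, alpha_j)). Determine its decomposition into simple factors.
type B_3 ⊕ type C_7

The diagram associated to this matrix has two connected components: the simple roots {alpha_1, alpha_2, alpha_8} form a chain of 3 nodes with a double edge at one end; the terminal node there is the unique short simple root (B_3), and {alpha_3, alpha_4, alpha_5, alpha_6, alpha_7, alpha_9, alpha_10} form a chain of 7 nodes with a double edge at one end; the terminal node there is the unique long simple root (C_7). A semisimple Lie algebra decomposes uniquely as the direct sum of simple ideals, one per connected component of its Dynkin diagram, so g ≅ B_3 ⊕ C_7 (dimension 21 + 105 = 126).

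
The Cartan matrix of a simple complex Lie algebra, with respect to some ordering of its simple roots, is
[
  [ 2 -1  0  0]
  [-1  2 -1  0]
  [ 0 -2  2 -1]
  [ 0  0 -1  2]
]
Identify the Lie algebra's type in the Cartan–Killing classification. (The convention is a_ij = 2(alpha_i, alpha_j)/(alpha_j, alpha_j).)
F_4

The matrix has rank 4 with 2's on the diagonal. Reading the off-diagonal entries as Dynkin edges (a single edge where a_ij = a_ji = -1; a double or triple edge where a_ij * a_ji = 2 or 3), the diagram is a chain of 4 nodes with a double edge between the middle two (F_4). One simple-root ordering that puts it in standard form is (alpha_4, alpha_3, alpha_2, alpha_1). So the algebra is type F_4.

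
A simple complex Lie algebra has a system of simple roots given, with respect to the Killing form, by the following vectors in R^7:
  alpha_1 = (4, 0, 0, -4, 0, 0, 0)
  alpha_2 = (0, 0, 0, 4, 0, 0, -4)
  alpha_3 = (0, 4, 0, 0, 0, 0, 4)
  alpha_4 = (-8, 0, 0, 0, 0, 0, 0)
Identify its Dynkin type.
C_4

Compute the Cartan integers a_ij = 2(alpha_i, alpha_j)/(alpha_j, alpha_j); the resulting 4x4 Cartan matrix is
[[2, -1, 0, -1], [-1, 2, -1, 0], [0, -1, 2, 0], [-2, 0, 0, 2]].
The roots have two lengths (squared-length ratio 2:1); the short ones are alpha_{1,2,3}. The associated Dynkin diagram is a chain of 4 nodes with a double edge at one end; the terminal node there is the unique long simple root (C_4), so the type is C_4 (the algebra sp(8)).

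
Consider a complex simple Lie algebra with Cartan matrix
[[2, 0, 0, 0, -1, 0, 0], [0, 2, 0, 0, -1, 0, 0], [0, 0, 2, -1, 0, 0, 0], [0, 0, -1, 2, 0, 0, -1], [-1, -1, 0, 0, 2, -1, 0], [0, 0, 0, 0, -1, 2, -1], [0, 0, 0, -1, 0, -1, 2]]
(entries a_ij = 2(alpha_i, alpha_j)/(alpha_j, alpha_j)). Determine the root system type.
The matrix has rank 7 with 2's on the diagonal. Reading the off-diagonal entries as Dynkin edges (a single edge where a_ij = a_ji = -1; a double or triple edge where a_ij * a_ji = 2 or 3), the diagram is a chain of 5 nodes with a fork of two nodes at one end (D_7). One simple-root ordering that puts it in standard form is (alpha_3, alpha_4, alpha_7, alpha_6, alpha_5, alpha_2, alpha_1). So the algebra is type D_7, i.e. so(14).

type D_7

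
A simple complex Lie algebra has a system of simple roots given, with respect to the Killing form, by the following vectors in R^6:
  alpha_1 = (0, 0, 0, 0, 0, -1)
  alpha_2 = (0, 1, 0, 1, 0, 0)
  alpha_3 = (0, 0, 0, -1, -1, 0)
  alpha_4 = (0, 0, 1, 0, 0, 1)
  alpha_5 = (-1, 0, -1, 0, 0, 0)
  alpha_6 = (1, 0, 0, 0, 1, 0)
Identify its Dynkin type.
B6

Compute the Cartan integers a_ij = 2(alpha_i, alpha_j)/(alpha_j, alpha_j); the resulting 6x6 Cartan matrix is
[[2, 0, 0, -1, 0, 0], [0, 2, -1, 0, 0, 0], [0, -1, 2, 0, 0, -1], [-2, 0, 0, 2, -1, 0], [0, 0, 0, -1, 2, -1], [0, 0, -1, 0, -1, 2]].
The roots have two lengths (squared-length ratio 2:1); the short ones are alpha_{1}. The associated Dynkin diagram is a chain of 6 nodes with a double edge at one end; the terminal node there is the unique short simple root (B_6), so the type is B_6 (the algebra so(13)).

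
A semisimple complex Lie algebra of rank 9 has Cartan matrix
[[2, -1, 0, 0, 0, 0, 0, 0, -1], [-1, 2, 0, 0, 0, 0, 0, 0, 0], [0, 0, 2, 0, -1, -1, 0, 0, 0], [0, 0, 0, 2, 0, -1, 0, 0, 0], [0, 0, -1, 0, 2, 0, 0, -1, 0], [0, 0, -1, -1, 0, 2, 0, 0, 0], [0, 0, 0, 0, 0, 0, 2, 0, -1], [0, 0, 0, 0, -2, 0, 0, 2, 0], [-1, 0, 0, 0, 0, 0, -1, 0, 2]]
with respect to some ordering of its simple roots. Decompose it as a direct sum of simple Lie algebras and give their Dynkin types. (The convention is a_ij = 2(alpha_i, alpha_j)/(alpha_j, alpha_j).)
A_4 (sl(5)) + C_5 (sp(10))

The diagram associated to this matrix has two connected components: the simple roots {alpha_1, alpha_2, alpha_7, alpha_9} form a chain of 4 nodes with single edges (A_4), and {alpha_3, alpha_4, alpha_5, alpha_6, alpha_8} form a chain of 5 nodes with a double edge at one end; the terminal node there is the unique long simple root (C_5). A semisimple Lie algebra decomposes uniquely as the direct sum of simple ideals, one per connected component of its Dynkin diagram, so g ≅ A_4 ⊕ C_5 (dimension 24 + 55 = 79).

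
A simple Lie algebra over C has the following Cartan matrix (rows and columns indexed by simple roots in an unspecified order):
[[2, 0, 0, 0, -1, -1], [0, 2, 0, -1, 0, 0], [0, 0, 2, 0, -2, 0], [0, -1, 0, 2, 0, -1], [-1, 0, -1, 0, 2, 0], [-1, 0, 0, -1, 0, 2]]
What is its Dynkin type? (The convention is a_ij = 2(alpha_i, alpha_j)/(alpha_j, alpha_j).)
The matrix has rank 6 with 2's on the diagonal. Reading the off-diagonal entries as Dynkin edges (a single edge where a_ij = a_ji = -1; a double or triple edge where a_ij * a_ji = 2 or 3), the diagram is a chain of 6 nodes with a double edge at one end; the terminal node there is the unique long simple root (C_6). One simple-root ordering that puts it in standard form is (alpha_2, alpha_4, alpha_6, alpha_1, alpha_5, alpha_3). So the algebra is type C_6, i.e. sp(12).

type C_6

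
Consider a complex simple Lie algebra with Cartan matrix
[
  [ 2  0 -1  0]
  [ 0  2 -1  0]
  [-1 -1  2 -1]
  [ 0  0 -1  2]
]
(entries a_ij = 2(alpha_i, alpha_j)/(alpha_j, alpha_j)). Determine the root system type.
D_4

The matrix has rank 4 with 2's on the diagonal. Reading the off-diagonal entries as Dynkin edges (a single edge where a_ij = a_ji = -1; a double or triple edge where a_ij * a_ji = 2 or 3), the diagram is a chain of 2 nodes with a fork of two nodes at one end (D_4). One simple-root ordering that puts it in standard form is (alpha_4, alpha_3, alpha_1, alpha_2). So the algebra is type D_4, i.e. so(8).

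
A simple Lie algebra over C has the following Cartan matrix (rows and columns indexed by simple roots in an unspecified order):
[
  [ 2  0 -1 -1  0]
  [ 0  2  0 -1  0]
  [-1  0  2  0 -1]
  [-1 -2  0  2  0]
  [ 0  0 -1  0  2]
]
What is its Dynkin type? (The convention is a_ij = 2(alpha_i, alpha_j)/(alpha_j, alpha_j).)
The matrix has rank 5 with 2's on the diagonal. Reading the off-diagonal entries as Dynkin edges (a single edge where a_ij = a_ji = -1; a double or triple edge where a_ij * a_ji = 2 or 3), the diagram is a chain of 5 nodes with a double edge at one end; the terminal node there is the unique short simple root (B_5). One simple-root ordering that puts it in standard form is (alpha_5, alpha_3, alpha_1, alpha_4, alpha_2). So the algebra is type B_5, i.e. so(11).

B_5 (so(11))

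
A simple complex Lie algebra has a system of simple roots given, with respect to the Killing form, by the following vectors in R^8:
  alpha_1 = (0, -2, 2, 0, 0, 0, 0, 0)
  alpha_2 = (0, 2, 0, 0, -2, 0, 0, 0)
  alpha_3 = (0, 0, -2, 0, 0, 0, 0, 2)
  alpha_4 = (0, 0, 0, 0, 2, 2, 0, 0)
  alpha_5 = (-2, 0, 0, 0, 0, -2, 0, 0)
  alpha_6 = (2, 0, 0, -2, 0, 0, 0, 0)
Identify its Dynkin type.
Compute the Cartan integers a_ij = 2(alpha_i, alpha_j)/(alpha_j, alpha_j); the resulting 6x6 Cartan matrix is
[[2, -1, -1, 0, 0, 0], [-1, 2, 0, -1, 0, 0], [-1, 0, 2, 0, 0, 0], [0, -1, 0, 2, -1, 0], [0, 0, 0, -1, 2, -1], [0, 0, 0, 0, -1, 2]].
All simple roots have the same length, so the diagram is simply laced. The associated Dynkin diagram is a chain of 6 nodes with single edges (A_6), so the type is A_6 (the algebra sl(7)).

A_6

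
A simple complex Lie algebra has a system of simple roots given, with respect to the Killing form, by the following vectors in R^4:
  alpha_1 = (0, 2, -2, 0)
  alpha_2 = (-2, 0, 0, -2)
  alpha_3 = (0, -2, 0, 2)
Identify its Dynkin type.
type A_3

Compute the Cartan integers a_ij = 2(alpha_i, alpha_j)/(alpha_j, alpha_j); the resulting 3x3 Cartan matrix is
[[2, 0, -1], [0, 2, -1], [-1, -1, 2]].
All simple roots have the same length, so the diagram is simply laced. The associated Dynkin diagram is a chain of 3 nodes with single edges (A_3), so the type is A_3 (the algebra sl(4)).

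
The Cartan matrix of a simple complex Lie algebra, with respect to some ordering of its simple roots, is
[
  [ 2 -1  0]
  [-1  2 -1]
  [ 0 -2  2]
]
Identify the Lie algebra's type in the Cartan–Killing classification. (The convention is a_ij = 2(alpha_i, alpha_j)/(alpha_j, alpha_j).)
The matrix has rank 3 with 2's on the diagonal. Reading the off-diagonal entries as Dynkin edges (a single edge where a_ij = a_ji = -1; a double or triple edge where a_ij * a_ji = 2 or 3), the diagram is a chain of 3 nodes with a double edge at one end; the terminal node there is the unique long simple root (C_3). One simple-root ordering that puts it in standard form is (alpha_1, alpha_2, alpha_3). So the algebra is type C_3, i.e. sp(6).

type C_3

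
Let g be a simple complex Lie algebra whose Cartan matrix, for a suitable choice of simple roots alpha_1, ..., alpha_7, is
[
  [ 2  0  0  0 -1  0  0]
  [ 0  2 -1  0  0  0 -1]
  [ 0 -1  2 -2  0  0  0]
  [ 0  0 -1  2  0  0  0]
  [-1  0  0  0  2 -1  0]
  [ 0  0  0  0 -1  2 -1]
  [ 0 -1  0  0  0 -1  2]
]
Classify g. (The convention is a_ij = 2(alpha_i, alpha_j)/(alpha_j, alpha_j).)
The matrix has rank 7 with 2's on the diagonal. Reading the off-diagonal entries as Dynkin edges (a single edge where a_ij = a_ji = -1; a double or triple edge where a_ij * a_ji = 2 or 3), the diagram is a chain of 7 nodes with a double edge at one end; the terminal node there is the unique short simple root (B_7). One simple-root ordering that puts it in standard form is (alpha_1, alpha_5, alpha_6, alpha_7, alpha_2, alpha_3, alpha_4). So the algebra is type B_7, i.e. so(15).

type B_7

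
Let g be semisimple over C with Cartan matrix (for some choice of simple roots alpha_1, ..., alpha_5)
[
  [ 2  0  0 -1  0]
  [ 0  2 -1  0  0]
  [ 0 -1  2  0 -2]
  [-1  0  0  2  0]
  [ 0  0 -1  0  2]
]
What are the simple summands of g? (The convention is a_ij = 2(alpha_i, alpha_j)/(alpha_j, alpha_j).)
type A_2 ⊕ type B_3

The diagram associated to this matrix has two connected components: the simple roots {alpha_1, alpha_4} form a chain of 2 nodes with single edges (A_2), and {alpha_2, alpha_3, alpha_5} form a chain of 3 nodes with a double edge at one end; the terminal node there is the unique short simple root (B_3). A semisimple Lie algebra decomposes uniquely as the direct sum of simple ideals, one per connected component of its Dynkin diagram, so g ≅ A_2 ⊕ B_3 (dimension 8 + 21 = 29).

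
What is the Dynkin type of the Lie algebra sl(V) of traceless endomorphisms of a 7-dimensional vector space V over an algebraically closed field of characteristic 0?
A_6

This is sl(7), which has dimension 7^2 - 1 = 48 and rank 7 - 1 = 6 (a Cartan subalgebra is the diagonal traceless matrices). In the classification of classical Lie algebras, the special linear algebra sl(n+1) has type A_n; here n = 6, so the Dynkin diagram is a chain of 6 nodes with single edges (A_6). Hence the type is A_6.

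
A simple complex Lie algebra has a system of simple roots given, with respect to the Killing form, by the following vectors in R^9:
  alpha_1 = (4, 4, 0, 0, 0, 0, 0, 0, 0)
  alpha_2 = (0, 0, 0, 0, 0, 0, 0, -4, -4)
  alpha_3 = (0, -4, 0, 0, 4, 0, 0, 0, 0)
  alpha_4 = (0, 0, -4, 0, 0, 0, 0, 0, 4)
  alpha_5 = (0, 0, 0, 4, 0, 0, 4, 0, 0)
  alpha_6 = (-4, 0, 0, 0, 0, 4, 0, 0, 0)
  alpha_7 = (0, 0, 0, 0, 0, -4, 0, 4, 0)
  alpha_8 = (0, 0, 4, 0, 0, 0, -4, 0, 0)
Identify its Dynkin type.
A_8 (sl(9))

Compute the Cartan integers a_ij = 2(alpha_i, alpha_j)/(alpha_j, alpha_j); the resulting 8x8 Cartan matrix is
[[2, 0, -1, 0, 0, -1, 0, 0], [0, 2, 0, -1, 0, 0, -1, 0], [-1, 0, 2, 0, 0, 0, 0, 0], [0, -1, 0, 2, 0, 0, 0, -1], [0, 0, 0, 0, 2, 0, 0, -1], [-1, 0, 0, 0, 0, 2, -1, 0], [0, -1, 0, 0, 0, -1, 2, 0], [0, 0, 0, -1, -1, 0, 0, 2]].
All simple roots have the same length, so the diagram is simply laced. The associated Dynkin diagram is a chain of 8 nodes with single edges (A_8), so the type is A_8 (the algebra sl(9)).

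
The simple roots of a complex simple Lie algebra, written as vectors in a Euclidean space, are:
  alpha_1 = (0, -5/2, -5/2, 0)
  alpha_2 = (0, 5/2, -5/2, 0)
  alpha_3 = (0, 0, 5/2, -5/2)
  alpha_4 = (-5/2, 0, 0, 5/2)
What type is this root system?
D4

Compute the Cartan integers a_ij = 2(alpha_i, alpha_j)/(alpha_j, alpha_j); the resulting 4x4 Cartan matrix is
[[2, 0, -1, 0], [0, 2, -1, 0], [-1, -1, 2, -1], [0, 0, -1, 2]].
All simple roots have the same length, so the diagram is simply laced. The associated Dynkin diagram is a chain of 2 nodes with a fork of two nodes at one end (D_4), so the type is D_4 (the algebra so(8)).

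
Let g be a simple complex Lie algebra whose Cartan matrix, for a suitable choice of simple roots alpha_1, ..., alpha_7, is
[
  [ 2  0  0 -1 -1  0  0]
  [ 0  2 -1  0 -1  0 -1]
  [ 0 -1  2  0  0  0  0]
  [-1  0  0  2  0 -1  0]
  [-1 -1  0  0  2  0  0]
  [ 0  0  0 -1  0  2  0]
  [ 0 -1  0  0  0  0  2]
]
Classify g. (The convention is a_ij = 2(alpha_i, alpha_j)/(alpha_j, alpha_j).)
The matrix has rank 7 with 2's on the diagonal. Reading the off-diagonal entries as Dynkin edges (a single edge where a_ij = a_ji = -1; a double or triple edge where a_ij * a_ji = 2 or 3), the diagram is a chain of 5 nodes with a fork of two nodes at one end (D_7). One simple-root ordering that puts it in standard form is (alpha_6, alpha_4, alpha_1, alpha_5, alpha_2, alpha_3, alpha_7). So the algebra is type D_7, i.e. so(14).

D7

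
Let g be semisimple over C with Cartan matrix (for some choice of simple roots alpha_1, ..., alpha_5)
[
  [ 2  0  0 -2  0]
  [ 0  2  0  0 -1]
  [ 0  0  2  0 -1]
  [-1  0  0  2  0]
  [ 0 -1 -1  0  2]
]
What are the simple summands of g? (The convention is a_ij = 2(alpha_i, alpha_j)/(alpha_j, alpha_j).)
A_3 + B_2

The diagram associated to this matrix has two connected components: the simple roots {alpha_2, alpha_3, alpha_5} form a chain of 3 nodes with single edges (A_3), and {alpha_1, alpha_4} form a chain of 2 nodes with a double edge at one end; the terminal node there is the unique short simple root (B_2). A semisimple Lie algebra decomposes uniquely as the direct sum of simple ideals, one per connected component of its Dynkin diagram, so g ≅ A_3 ⊕ B_2 (dimension 15 + 10 = 25).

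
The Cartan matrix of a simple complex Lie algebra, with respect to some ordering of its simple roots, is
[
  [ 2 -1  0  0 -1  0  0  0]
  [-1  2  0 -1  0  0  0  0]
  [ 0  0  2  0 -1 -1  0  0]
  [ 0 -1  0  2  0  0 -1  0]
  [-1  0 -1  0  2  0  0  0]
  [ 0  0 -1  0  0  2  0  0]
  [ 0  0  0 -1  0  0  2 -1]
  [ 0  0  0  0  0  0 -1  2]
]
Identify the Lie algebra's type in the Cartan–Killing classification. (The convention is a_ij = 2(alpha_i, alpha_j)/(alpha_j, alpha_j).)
The matrix has rank 8 with 2's on the diagonal. Reading the off-diagonal entries as Dynkin edges (a single edge where a_ij = a_ji = -1; a double or triple edge where a_ij * a_ji = 2 or 3), the diagram is a chain of 8 nodes with single edges (A_8). One simple-root ordering that puts it in standard form is (alpha_8, alpha_7, alpha_4, alpha_2, alpha_1, alpha_5, alpha_3, alpha_6). So the algebra is type A_8, i.e. sl(9).

A_8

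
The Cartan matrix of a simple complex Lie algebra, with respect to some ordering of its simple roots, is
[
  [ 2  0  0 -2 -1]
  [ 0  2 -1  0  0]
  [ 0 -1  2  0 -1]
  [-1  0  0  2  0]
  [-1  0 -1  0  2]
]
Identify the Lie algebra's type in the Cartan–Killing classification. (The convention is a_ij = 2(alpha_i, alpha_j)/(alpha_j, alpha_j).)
B5

The matrix has rank 5 with 2's on the diagonal. Reading the off-diagonal entries as Dynkin edges (a single edge where a_ij = a_ji = -1; a double or triple edge where a_ij * a_ji = 2 or 3), the diagram is a chain of 5 nodes with a double edge at one end; the terminal node there is the unique short simple root (B_5). One simple-root ordering that puts it in standard form is (alpha_2, alpha_3, alpha_5, alpha_1, alpha_4). So the algebra is type B_5, i.e. so(11).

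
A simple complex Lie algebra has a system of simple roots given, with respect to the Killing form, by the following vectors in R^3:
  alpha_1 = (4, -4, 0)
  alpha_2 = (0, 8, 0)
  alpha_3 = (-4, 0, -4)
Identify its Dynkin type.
Compute the Cartan integers a_ij = 2(alpha_i, alpha_j)/(alpha_j, alpha_j); the resulting 3x3 Cartan matrix is
[[2, -1, -1], [-2, 2, 0], [-1, 0, 2]].
The roots have two lengths (squared-length ratio 2:1); the short ones are alpha_{1,3}. The associated Dynkin diagram is a chain of 3 nodes with a double edge at one end; the terminal node there is the unique long simple root (C_3), so the type is C_3 (the algebra sp(6)).

C3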